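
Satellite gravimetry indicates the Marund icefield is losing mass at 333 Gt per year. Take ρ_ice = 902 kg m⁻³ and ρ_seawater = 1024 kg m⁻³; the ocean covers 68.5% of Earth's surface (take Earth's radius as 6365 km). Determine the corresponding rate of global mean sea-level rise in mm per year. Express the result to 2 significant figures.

≈ 0.93 mm/yr

ρ_w = 1024 kg m⁻³. Annual water volume added = 333 Gt / ρ_w = 3.330×10^14 kg / 1024 kg m⁻³ = 3.252×10^11 m³.
Δh per year = 3.252×10^11 / 3.49×10^14 = 9.32×10^-4 m = 0.93 mm.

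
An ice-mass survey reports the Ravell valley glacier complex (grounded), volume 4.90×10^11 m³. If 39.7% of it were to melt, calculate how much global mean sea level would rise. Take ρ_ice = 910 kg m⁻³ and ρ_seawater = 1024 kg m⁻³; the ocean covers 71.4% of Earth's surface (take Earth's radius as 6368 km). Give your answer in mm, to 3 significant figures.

Ravell: 0.397 × 4.90×10^11 m³ × (910/1024) = 1.729×10^11 m³ of water.
Spread over 3.64×10^14 m² of ocean, Δh = 1.729×10^11 / 3.64×10^14 = 4.75×10^-4 m = 0.475 mm.

≈ 0.475 mm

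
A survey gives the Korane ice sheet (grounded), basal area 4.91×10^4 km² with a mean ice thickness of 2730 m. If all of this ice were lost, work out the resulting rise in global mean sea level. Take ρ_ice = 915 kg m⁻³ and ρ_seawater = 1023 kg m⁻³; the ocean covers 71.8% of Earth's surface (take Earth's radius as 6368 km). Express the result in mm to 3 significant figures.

Korane: ice volume = 4.91×10^4 km² × 2730 m = 1.340×10^5 km³; 1.340×10^5 × (915/1023) = 1.199×10^5 km³ of water.
Spread over 3.66×10^14 m² of ocean, Δh = 1.199×10^14 / 3.66×10^14 = 0.328 m = 328 mm.

≈ 328 mm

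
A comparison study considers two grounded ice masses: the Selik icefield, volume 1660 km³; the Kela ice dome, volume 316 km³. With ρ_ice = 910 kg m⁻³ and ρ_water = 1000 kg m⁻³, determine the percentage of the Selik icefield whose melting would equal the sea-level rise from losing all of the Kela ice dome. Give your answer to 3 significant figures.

≈ 19.0 %

Equal sea-level rise means equal mass of meltwater, i.e. equal mass of ice lost.
Ice mass of Kela: 2.876×10^14 kg; ice mass of Selik: 1.511×10^15 kg.
Fraction required = 2.876×10^14 / 1.511×10^15 = 0.190 → 19.0 %.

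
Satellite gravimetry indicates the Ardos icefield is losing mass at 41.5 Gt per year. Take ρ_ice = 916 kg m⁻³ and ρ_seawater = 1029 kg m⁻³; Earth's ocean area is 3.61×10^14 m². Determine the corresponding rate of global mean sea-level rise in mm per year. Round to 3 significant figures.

≈ 0.112 mm/yr

ρ_w = 1029 kg m⁻³. Annual water volume added = 41.5 Gt / ρ_w = 4.150×10^13 kg / 1029 kg m⁻³ = 4.033×10^10 m³.
Δh per year = 4.033×10^10 / 3.61×10^14 = 1.12×10^-4 m = 0.112 mm.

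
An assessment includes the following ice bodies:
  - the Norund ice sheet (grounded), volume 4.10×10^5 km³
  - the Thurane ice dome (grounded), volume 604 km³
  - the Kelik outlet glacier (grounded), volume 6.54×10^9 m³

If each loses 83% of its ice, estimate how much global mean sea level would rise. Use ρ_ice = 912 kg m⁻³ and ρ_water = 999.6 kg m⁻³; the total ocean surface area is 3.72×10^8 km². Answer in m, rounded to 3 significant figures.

≈ 0.836 m

Norund: 0.83 × 4.10×10^5 km³ × (912/999.6) = 3.105×10^5 km³ of water.
Thurane: 0.83 × 604 km³ × (912/999.6) = 457.4 km³ of water.
Kelik: 0.83 × 6.54×10^9 m³ × (912/999.6) = 4.952×10^9 m³ of water.
Total added water ≈ 3.109×10^14 m³ over 3.72×10^14 m² → Δh = 0.836 m.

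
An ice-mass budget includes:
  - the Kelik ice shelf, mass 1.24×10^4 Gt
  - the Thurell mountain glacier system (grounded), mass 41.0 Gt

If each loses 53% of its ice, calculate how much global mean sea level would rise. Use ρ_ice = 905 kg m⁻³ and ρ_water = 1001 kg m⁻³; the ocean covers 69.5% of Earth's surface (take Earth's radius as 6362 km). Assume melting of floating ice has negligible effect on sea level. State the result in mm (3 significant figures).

≈ 0.0614 mm

The Kelik ice shelf is floating and already displaces its own weight of water, so its melt adds essentially nothing to sea level.
Thurell: 0.53 × 41.0 Gt = 2.173×10^13 kg; dividing by ρ_w = 1001 kg m⁻³ gives 2.171×10^10 m³ of water.
Total added water ≈ 2.171×10^10 m³ over 3.53×10^14 m² → Δh = 6.14×10^-5 m = 0.0614 mm.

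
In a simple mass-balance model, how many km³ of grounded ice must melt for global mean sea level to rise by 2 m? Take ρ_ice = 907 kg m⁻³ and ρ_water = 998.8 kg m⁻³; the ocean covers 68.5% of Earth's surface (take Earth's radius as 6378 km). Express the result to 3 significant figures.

Required water volume = Δh × A = 2 m × 3.50×10^14 m² = 7.003×10^14 m³ = 7.003×10^5 km³.
Ice volume = water volume × ρ_w/ρ_ice = 7.003×10^5 × 998.8/907 = 7.71×10^5 km³.

≈ 7.71×10^5 km³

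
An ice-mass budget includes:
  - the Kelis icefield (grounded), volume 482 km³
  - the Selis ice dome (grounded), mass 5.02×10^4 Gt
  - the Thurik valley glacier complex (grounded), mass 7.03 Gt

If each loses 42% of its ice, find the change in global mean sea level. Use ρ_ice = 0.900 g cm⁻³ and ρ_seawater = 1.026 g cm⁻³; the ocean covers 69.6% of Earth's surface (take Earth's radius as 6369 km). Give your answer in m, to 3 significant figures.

Kelis: 0.42 × 482 km³ × (900/1026) = 177.6 km³ of water.
Selis: 0.42 × 5.02×10^4 Gt = 2.108×10^16 kg; dividing by ρ_w = 1.026 g cm⁻³ = 1026 kg m⁻³ gives 2.055×10^13 m³ of water.
Thurik: 0.42 × 7.03 Gt = 2.953×10^12 kg; dividing by ρ_w = 1026 kg m⁻³ gives 2.878×10^9 m³ of water.
Total added water ≈ 2.073×10^13 m³ over 3.55×10^14 m² → Δh = 0.0584 m.

≈ 0.0584 m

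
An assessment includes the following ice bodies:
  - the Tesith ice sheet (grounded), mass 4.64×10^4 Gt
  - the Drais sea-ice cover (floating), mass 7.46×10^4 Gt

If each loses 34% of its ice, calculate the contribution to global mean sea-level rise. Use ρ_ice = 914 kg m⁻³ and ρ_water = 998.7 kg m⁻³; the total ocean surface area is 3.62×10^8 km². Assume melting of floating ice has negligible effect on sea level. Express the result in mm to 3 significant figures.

≈ 43.6 mm

Tesith: 0.34 × 4.64×10^4 Gt = 1.578×10^16 kg; dividing by ρ_w = 998.7 kg m⁻³ gives 1.580×10^13 m³ of water.
The Drais sea-ice cover is floating and already displaces its own weight of water, so its melt adds essentially nothing to sea level.
Total added water ≈ 1.580×10^13 m³ over 3.62×10^14 m² → Δh = 0.0436 m = 43.6 mm.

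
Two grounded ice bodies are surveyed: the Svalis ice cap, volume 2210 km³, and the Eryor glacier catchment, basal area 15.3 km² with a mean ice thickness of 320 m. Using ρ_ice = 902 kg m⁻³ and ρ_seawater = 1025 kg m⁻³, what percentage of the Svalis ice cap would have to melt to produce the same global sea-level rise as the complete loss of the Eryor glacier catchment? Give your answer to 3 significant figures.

Equal sea-level rise means equal mass of meltwater, i.e. equal mass of ice lost.
Ice mass of Eryor: 4.416×10^12 kg; ice mass of Svalis: 1.993×10^15 kg.
Fraction required = 4.416×10^12 / 1.993×10^15 = 2.22×10^-3 → 0.222 %.

≈ 0.222 %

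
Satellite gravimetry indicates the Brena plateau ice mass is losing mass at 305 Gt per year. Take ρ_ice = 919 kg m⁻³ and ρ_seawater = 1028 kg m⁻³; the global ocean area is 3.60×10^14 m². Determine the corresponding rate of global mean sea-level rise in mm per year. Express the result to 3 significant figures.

≈ 0.824 mm/yr

ρ_w = 1028 kg m⁻³. Annual water volume added = 305 Gt / ρ_w = 3.050×10^14 kg / 1028 kg m⁻³ = 2.967×10^11 m³.
Δh per year = 2.967×10^11 / 3.60×10^14 = 8.24×10^-4 m = 0.824 mm.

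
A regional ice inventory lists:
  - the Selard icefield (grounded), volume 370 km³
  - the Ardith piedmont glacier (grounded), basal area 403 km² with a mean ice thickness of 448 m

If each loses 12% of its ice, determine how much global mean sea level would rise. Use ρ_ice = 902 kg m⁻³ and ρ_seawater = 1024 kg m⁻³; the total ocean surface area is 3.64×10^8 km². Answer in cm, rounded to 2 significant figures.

Selard: 0.12 × 370 km³ × (902/1024) = 39.11 km³ of water.
Ardith: ice volume = 403 km² × 448 m = 180.5 km³; 0.12 × 180.5 × (902/1024) = 19.08 km³ of water.
Total added water ≈ 5.819×10^10 m³ over 3.64×10^14 m² → Δh = 1.60×10^-4 m = 0.016 cm.

≈ 0.016 cm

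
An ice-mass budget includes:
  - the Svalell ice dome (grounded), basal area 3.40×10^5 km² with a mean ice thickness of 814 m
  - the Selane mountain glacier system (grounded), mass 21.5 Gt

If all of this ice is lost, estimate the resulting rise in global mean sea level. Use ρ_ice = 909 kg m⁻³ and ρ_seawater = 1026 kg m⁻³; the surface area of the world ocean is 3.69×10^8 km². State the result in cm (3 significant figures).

≈ 66.5 cm

Svalell: ice volume = 3.40×10^5 km² × 814 m = 2.768×10^5 km³; 2.768×10^5 × (909/1026) = 2.452×10^5 km³ of water.
Selane: 21.5 Gt = 2.150×10^13 kg; dividing by ρ_w = 1026 kg m⁻³ gives 2.096×10^10 m³ of water.
Total added water ≈ 2.452×10^14 m³ over 3.69×10^14 m² → Δh = 0.665 m = 66.5 cm.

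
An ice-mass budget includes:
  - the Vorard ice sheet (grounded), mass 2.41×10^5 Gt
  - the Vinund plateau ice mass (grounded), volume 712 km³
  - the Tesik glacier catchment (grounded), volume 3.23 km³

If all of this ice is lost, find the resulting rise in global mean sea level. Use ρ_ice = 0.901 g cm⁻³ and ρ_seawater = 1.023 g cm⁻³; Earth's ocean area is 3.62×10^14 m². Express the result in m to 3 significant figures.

Vorard: 2.41×10^5 Gt = 2.410×10^17 kg; dividing by ρ_w = 1.023 g cm⁻³ = 1023 kg m⁻³ gives 2.356×10^14 m³ of water.
Vinund: 712 km³ × (901/1023) = 627.1 km³ of water.
Tesik: 3.23 km³ × (901/1023) = 2.845 km³ of water.
Total added water ≈ 2.362×10^14 m³ over 3.62×10^14 m² → Δh = 0.653 m.

≈ 0.653 m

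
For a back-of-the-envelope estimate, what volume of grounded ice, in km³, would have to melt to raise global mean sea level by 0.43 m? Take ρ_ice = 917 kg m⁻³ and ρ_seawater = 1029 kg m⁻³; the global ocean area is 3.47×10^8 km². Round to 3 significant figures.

Required water volume = Δh × A = 0.43 m × 3.47×10^14 m² = 1.492×10^14 m³ = 1.492×10^5 km³.
Ice volume = water volume × ρ_w/ρ_ice = 1.492×10^5 × 1029/917 = 1.67×10^5 km³.

≈ 1.67×10^5 km³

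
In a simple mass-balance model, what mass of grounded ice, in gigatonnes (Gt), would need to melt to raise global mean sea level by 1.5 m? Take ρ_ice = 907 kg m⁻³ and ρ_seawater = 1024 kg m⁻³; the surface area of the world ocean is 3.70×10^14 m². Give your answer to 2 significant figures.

Required water volume = Δh × A = 1.5 m × 3.70×10^14 m² = 5.550×10^14 m³.
ρ_w = 1024 kg m⁻³, so the mass of water = 5.550×10^14 m³ × 1024 kg m⁻³ = 5.683×10^17 kg = 5.7×10^5 Gt (and the same mass of ice, by conservation).

≈ 5.7×10^5 Gt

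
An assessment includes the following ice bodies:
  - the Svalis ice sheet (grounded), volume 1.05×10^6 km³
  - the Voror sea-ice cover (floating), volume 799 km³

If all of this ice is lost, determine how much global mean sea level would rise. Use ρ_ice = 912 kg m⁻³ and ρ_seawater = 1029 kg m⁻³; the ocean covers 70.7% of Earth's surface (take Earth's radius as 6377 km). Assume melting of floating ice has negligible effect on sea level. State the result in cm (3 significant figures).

≈ 258 cm

Svalis: 1.05×10^6 km³ × (912/1029) = 9.306×10^5 km³ of water.
The Voror sea-ice cover is floating and already displaces its own weight of water, so its melt adds essentially nothing to sea level.
Total added water ≈ 9.306×10^14 m³ over 3.61×10^14 m² → Δh = 2.58 m = 258 cm.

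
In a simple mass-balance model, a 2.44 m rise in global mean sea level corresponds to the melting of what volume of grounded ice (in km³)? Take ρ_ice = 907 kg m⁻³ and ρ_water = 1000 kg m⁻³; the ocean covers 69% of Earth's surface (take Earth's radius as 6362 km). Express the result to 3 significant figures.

≈ 9.44×10^5 km³

Required water volume = Δh × A = 2.44 m × 3.51×10^14 m² = 8.563×10^14 m³ = 8.563×10^5 km³.
Ice volume = water volume × ρ_w/ρ_ice = 8.563×10^5 × 1000/907 = 9.44×10^5 km³.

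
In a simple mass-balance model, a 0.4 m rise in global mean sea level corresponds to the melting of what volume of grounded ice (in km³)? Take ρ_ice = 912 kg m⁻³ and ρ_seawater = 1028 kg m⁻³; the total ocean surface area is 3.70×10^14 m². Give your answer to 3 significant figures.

Required water volume = Δh × A = 0.4 m × 3.70×10^14 m² = 1.480×10^14 m³ = 1.480×10^5 km³.
Ice volume = water volume × ρ_w/ρ_ice = 1.480×10^5 × 1028/912 = 1.67×10^5 km³.

≈ 1.67×10^5 km³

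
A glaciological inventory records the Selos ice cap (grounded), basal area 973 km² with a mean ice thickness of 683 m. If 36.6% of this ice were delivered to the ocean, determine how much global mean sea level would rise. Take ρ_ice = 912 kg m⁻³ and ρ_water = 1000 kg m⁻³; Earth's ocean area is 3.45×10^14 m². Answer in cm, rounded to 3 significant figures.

≈ 0.0643 cm

Selos: ice volume = 973 km² × 683 m = 664.6 km³; 0.366 × 664.6 × (912/1000) = 221.8 km³ of water.
Spread over 3.45×10^14 m² of ocean, Δh = 2.218×10^11 / 3.45×10^14 = 6.43×10^-4 m = 0.0643 cm.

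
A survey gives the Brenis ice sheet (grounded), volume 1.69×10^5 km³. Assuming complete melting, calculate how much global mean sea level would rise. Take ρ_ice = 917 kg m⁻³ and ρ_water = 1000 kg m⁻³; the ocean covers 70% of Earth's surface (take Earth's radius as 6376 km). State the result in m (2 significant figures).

≈ 0.43 m

Brenis: 1.69×10^5 km³ × (917/1000) = 1.550×10^5 km³ of water.
Spread over 3.58×10^14 m² of ocean, Δh = 1.550×10^14 / 3.58×10^14 = 0.433 m.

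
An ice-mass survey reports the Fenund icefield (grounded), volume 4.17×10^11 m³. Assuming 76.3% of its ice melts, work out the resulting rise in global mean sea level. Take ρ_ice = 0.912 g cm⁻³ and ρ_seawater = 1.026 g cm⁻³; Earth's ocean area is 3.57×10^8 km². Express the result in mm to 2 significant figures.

≈ 0.79 mm

Fenund: 0.763 × 4.17×10^11 m³ × (912/1026) = 2.828×10^11 m³ of water.
Spread over 3.57×10^14 m² of ocean, Δh = 2.828×10^11 / 3.57×10^14 = 7.92×10^-4 m = 0.79 mm.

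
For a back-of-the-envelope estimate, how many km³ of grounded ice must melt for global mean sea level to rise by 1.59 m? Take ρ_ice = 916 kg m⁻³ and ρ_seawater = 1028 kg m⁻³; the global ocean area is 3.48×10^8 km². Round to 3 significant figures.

Required water volume = Δh × A = 1.59 m × 3.48×10^14 m² = 5.533×10^14 m³ = 5.533×10^5 km³.
Ice volume = water volume × ρ_w/ρ_ice = 5.533×10^5 × 1028/916 = 6.21×10^5 km³.

≈ 6.21×10^5 km³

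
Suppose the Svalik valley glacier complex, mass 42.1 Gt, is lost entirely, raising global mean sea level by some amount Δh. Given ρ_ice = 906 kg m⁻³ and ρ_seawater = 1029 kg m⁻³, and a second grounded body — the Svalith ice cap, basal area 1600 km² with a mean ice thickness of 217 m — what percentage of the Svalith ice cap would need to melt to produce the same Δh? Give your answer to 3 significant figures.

≈ 13.4 %

Equal sea-level rise means equal mass of meltwater, i.e. equal mass of ice lost.
Ice mass of Svalik: 4.210×10^13 kg; ice mass of Svalith: 3.146×10^14 kg.
Fraction required = 4.210×10^13 / 3.146×10^14 = 0.134 → 13.4 %.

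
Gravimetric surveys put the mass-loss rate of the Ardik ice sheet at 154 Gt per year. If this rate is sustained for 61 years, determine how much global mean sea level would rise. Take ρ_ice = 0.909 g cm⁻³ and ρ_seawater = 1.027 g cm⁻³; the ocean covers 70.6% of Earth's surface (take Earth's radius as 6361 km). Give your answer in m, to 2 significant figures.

≈ 0.025 m

Total mass lost = 154 Gt/yr × 61 yr = 9394 Gt = 9.394×10^15 kg.
ρ_w = 1.027 g cm⁻³ = 1027 kg m⁻³, so water volume = 9.394×10^15 / 1027 = 9.147×10^12 m³.
Δh = 9.147×10^12 / 3.59×10^14 = 0.0255 m.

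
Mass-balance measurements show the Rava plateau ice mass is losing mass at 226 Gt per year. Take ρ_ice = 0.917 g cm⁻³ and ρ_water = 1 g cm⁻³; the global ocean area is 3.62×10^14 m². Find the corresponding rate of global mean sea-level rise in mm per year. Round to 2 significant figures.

ρ_w = 1 g cm⁻³ = 1000 kg m⁻³. Annual water volume added = 226 Gt / ρ_w = 2.260×10^14 kg / 1000 kg m⁻³ = 2.260×10^11 m³.
Δh per year = 2.260×10^11 / 3.62×10^14 = 6.24×10^-4 m = 0.62 mm.

≈ 0.62 mm/yr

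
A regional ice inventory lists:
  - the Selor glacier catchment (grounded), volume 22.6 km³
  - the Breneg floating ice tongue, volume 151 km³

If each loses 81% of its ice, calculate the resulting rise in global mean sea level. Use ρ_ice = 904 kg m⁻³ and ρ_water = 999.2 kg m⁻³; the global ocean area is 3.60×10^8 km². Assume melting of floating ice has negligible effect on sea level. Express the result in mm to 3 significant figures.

≈ 0.0460 mm

Selor: 0.81 × 22.6 km³ × (904/999.2) = 16.56 km³ of water.
The Breneg floating ice tongue is floating and already displaces its own weight of water, so its melt adds essentially nothing to sea level.
Total added water ≈ 1.656×10^10 m³ over 3.60×10^14 m² → Δh = 4.60×10^-5 m = 0.0460 mm.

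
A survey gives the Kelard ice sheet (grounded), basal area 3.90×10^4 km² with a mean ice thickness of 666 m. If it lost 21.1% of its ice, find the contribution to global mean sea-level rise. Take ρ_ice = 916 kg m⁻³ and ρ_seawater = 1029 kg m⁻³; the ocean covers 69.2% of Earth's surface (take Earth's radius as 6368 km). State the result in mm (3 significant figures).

≈ 13.8 mm

Kelard: ice volume = 3.90×10^4 km² × 666 m = 2.597×10^4 km³; 0.211 × 2.597×10^4 × (916/1029) = 4879 km³ of water.
Spread over 3.53×10^14 m² of ocean, Δh = 4.879×10^12 / 3.53×10^14 = 0.0138 m = 13.8 mm.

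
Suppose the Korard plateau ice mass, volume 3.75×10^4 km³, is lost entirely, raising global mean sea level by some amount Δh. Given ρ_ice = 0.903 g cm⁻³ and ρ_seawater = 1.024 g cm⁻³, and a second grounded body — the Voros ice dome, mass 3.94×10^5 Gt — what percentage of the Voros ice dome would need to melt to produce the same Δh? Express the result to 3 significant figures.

Equal sea-level rise means equal mass of meltwater, i.e. equal mass of ice lost.
Ice mass of Korard: 3.386×10^16 kg; ice mass of Voros: 3.940×10^17 kg.
Fraction required = 3.386×10^16 / 3.940×10^17 = 0.0859 → 8.59 %.

≈ 8.59 %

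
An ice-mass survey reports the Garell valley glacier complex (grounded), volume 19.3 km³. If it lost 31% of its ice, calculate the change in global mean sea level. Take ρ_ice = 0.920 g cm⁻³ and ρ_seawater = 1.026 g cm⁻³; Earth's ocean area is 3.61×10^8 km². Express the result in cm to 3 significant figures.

Garell: 0.31 × 19.3 km³ × (920/1026) = 5.365 km³ of water.
Spread over 3.61×10^14 m² of ocean, Δh = 5.365×10^9 / 3.61×10^14 = 1.49×10^-5 m = 1.49×10^-3 cm.

≈ 1.49×10^-3 cm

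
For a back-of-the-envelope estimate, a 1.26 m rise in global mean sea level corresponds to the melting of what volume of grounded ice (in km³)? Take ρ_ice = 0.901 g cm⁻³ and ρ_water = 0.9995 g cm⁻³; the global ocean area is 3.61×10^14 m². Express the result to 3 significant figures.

≈ 5.05×10^5 km³

Required water volume = Δh × A = 1.26 m × 3.61×10^14 m² = 4.549×10^14 m³ = 4.549×10^5 km³.
Ice volume = water volume × ρ_w/ρ_ice = 4.549×10^5 × 999.5/901 = 5.05×10^5 km³.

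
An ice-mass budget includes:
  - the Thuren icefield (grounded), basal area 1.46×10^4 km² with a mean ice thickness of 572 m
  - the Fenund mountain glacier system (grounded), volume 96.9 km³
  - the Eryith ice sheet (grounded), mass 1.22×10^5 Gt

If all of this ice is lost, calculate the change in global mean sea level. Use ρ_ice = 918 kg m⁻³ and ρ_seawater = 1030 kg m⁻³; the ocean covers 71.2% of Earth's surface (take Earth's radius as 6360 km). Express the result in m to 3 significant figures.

≈ 0.348 m

Thuren: ice volume = 1.46×10^4 km² × 572 m = 8351 km³; 8351 × (918/1030) = 7443 km³ of water.
Fenund: 96.9 km³ × (918/1030) = 86.36 km³ of water.
Eryith: 1.22×10^5 Gt = 1.220×10^17 kg; dividing by ρ_w = 1030 kg m⁻³ gives 1.184×10^14 m³ of water.
Total added water ≈ 1.260×10^14 m³ over 3.62×10^14 m² → Δh = 0.348 m.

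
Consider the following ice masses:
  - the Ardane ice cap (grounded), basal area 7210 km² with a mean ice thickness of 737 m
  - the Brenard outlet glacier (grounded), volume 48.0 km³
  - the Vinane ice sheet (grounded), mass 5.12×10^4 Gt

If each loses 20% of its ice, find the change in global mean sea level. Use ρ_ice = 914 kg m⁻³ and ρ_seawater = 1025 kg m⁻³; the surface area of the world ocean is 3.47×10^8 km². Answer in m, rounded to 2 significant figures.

Ardane: ice volume = 7210 km² × 737 m = 5314 km³; 0.2 × 5314 × (914/1025) = 947.7 km³ of water.
Brenard: 0.2 × 48.0 km³ × (914/1025) = 8.560 km³ of water.
Vinane: 0.2 × 5.12×10^4 Gt = 1.024×10^16 kg; dividing by ρ_w = 1025 kg m⁻³ gives 9.990×10^12 m³ of water.
Total added water ≈ 1.095×10^13 m³ over 3.47×10^14 m² → Δh = 0.0315 m.

≈ 0.032 m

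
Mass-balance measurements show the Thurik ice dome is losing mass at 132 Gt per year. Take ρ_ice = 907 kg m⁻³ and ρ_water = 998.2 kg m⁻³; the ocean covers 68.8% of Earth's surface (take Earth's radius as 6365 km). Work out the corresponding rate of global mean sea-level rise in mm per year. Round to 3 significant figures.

≈ 0.378 mm/yr

ρ_w = 998.2 kg m⁻³. Annual water volume added = 132 Gt / ρ_w = 1.320×10^14 kg / 998.2 kg m⁻³ = 1.322×10^11 m³.
Δh per year = 1.322×10^11 / 3.50×10^14 = 3.78×10^-4 m = 0.378 mm.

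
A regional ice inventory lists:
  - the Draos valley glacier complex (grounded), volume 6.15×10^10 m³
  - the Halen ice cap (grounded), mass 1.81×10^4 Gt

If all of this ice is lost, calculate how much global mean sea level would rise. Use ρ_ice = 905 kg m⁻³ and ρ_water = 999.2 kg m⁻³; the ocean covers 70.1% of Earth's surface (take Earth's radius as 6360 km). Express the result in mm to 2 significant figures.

≈ 51 mm

Draos: 6.15×10^10 m³ × (905/999.2) = 5.570×10^10 m³ of water.
Halen: 1.81×10^4 Gt = 1.810×10^16 kg; dividing by ρ_w = 999.2 kg m⁻³ gives 1.811×10^13 m³ of water.
Total added water ≈ 1.817×10^13 m³ over 3.56×10^14 m² → Δh = 0.0510 m = 51 mm.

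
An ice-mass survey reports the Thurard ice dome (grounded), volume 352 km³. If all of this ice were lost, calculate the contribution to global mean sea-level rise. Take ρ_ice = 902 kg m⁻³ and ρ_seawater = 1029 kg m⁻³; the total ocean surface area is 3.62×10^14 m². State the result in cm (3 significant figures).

≈ 0.0852 cm

Thurard: 352 km³ × (902/1029) = 308.6 km³ of water.
Spread over 3.62×10^14 m² of ocean, Δh = 3.086×10^11 / 3.62×10^14 = 8.52×10^-4 m = 0.0852 cm.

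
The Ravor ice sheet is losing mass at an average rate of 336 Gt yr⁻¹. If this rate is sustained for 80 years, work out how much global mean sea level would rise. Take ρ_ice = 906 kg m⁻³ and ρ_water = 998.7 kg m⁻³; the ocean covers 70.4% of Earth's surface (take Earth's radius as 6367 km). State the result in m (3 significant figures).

≈ 0.0750 m

Total mass lost = 336 Gt/yr × 80 yr = 2.688×10^4 Gt = 2.688×10^16 kg.
ρ_w = 998.7 kg m⁻³, so water volume = 2.688×10^16 / 998.7 = 2.691×10^13 m³.
Δh = 2.691×10^13 / 3.59×10^14 = 0.0750 m.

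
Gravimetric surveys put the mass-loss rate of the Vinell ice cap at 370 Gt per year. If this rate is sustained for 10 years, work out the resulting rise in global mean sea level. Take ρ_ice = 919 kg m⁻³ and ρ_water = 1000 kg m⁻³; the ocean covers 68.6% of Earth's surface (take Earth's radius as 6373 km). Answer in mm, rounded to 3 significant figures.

≈ 10.6 mm

Total mass lost = 370 Gt/yr × 10 yr = 3700 Gt = 3.700×10^15 kg.
ρ_w = 1000 kg m⁻³, so water volume = 3.700×10^15 / 1000 = 3.700×10^12 m³.
Δh = 3.700×10^12 / 3.50×10^14 = 0.0106 m = 10.6 mm.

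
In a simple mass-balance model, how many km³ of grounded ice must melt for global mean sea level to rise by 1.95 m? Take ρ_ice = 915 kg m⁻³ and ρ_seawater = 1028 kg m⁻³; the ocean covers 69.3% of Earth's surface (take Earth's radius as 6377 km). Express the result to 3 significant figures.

Required water volume = Δh × A = 1.95 m × 3.54×10^14 m² = 6.906×10^14 m³ = 6.906×10^5 km³.
Ice volume = water volume × ρ_w/ρ_ice = 6.906×10^5 × 1028/915 = 7.76×10^5 km³.

≈ 7.76×10^5 km³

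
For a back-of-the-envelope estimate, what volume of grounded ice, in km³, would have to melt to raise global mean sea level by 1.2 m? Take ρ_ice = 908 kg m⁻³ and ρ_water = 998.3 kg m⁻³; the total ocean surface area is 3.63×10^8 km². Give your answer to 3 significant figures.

Required water volume = Δh × A = 1.2 m × 3.63×10^14 m² = 4.356×10^14 m³ = 4.356×10^5 km³.
Ice volume = water volume × ρ_w/ρ_ice = 4.356×10^5 × 998.3/908 = 4.79×10^5 km³.

≈ 4.79×10^5 km³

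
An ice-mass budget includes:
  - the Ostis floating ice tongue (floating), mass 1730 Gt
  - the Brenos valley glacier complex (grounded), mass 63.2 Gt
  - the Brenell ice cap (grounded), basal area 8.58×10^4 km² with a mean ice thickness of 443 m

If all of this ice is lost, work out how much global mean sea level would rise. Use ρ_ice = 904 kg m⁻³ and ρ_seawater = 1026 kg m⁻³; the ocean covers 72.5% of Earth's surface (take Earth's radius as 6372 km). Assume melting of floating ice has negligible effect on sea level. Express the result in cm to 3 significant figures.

≈ 9.07 cm

The Ostis floating ice tongue is floating and already displaces its own weight of water, so its melt adds essentially nothing to sea level.
Brenos: 63.2 Gt = 6.320×10^13 kg; dividing by ρ_w = 1026 kg m⁻³ gives 6.160×10^10 m³ of water.
Brenell: ice volume = 8.58×10^4 km² × 443 m = 3.801×10^4 km³; 3.801×10^4 × (904/1026) = 3.349×10^4 km³ of water.
Total added water ≈ 3.355×10^13 m³ over 3.70×10^14 m² → Δh = 0.0907 m = 9.07 cm.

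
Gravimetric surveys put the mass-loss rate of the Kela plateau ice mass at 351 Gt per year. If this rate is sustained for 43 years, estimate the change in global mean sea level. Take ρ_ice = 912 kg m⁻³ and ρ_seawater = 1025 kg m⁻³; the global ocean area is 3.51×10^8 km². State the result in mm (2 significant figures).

≈ 42 mm

Total mass lost = 351 Gt/yr × 43 yr = 1.509×10^4 Gt = 1.509×10^16 kg.
ρ_w = 1025 kg m⁻³, so water volume = 1.509×10^16 / 1025 = 1.472×10^13 m³.
Δh = 1.472×10^13 / 3.51×10^14 = 0.0420 m = 42 mm.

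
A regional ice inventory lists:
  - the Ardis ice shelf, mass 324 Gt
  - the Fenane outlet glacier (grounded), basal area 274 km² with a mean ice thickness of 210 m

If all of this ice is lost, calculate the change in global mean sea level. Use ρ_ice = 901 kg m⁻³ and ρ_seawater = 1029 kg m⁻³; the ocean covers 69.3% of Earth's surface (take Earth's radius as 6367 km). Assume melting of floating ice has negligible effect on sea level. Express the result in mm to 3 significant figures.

The Ardis ice shelf is floating and already displaces its own weight of water, so its melt adds essentially nothing to sea level.
Fenane: ice volume = 274 km² × 210 m = 57.54 km³; 57.54 × (901/1029) = 50.38 km³ of water.
Total added water ≈ 5.038×10^10 m³ over 3.53×10^14 m² → Δh = 1.43×10^-4 m = 0.143 mm.

≈ 0.143 mm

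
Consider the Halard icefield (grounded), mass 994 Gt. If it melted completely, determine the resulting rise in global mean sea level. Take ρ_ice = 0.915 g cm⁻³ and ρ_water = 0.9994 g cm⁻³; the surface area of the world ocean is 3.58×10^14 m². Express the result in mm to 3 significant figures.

≈ 2.78 mm

Halard: 994 Gt = 9.940×10^14 kg; dividing by ρ_w = 0.9994 g cm⁻³ = 999.4 kg m⁻³ gives 9.946×10^11 m³ of water.
Spread over 3.58×10^14 m² of ocean, Δh = 9.946×10^11 / 3.58×10^14 = 2.78×10^-3 m = 2.78 mm.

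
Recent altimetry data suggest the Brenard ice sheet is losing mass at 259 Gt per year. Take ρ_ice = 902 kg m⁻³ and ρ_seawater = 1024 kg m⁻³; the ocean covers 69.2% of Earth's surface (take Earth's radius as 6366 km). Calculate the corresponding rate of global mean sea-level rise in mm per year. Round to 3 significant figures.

≈ 0.718 mm/yr

ρ_w = 1024 kg m⁻³. Annual water volume added = 259 Gt / ρ_w = 2.590×10^14 kg / 1024 kg m⁻³ = 2.529×10^11 m³.
Δh per year = 2.529×10^11 / 3.52×10^14 = 7.18×10^-4 m = 0.718 mm.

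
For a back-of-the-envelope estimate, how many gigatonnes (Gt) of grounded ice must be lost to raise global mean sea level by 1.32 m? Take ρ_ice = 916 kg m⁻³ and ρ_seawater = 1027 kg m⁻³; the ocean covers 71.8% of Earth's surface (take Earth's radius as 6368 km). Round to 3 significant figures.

≈ 4.96×10^5 Gt

Required water volume = Δh × A = 1.32 m × 3.66×10^14 m² = 4.830×10^14 m³.
ρ_w = 1027 kg m⁻³, so the mass of water = 4.830×10^14 m³ × 1027 kg m⁻³ = 4.960×10^17 kg = 4.96×10^5 Gt (and the same mass of ice, by conservation).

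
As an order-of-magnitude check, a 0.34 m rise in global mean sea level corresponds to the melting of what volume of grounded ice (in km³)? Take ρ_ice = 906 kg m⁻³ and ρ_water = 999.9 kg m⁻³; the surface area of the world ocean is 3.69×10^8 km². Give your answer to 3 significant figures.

≈ 1.38×10^5 km³

Required water volume = Δh × A = 0.34 m × 3.69×10^14 m² = 1.255×10^14 m³ = 1.255×10^5 km³.
Ice volume = water volume × ρ_w/ρ_ice = 1.255×10^5 × 999.9/906 = 1.38×10^5 km³.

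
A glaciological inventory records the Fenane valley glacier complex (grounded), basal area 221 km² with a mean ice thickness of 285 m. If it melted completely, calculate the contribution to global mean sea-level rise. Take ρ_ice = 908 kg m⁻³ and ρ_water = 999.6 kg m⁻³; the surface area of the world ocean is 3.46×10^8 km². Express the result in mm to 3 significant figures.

Fenane: ice volume = 221 km² × 285 m = 62.98 km³; 62.98 × (908/999.6) = 57.21 km³ of water.
Spread over 3.46×10^14 m² of ocean, Δh = 5.721×10^10 / 3.46×10^14 = 1.65×10^-4 m = 0.165 mm.

≈ 0.165 mm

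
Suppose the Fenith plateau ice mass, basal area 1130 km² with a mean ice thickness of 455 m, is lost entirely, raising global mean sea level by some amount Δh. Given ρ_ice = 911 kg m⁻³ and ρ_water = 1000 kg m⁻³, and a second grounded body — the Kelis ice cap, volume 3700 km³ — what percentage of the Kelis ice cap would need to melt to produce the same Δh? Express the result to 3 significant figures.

Equal sea-level rise means equal mass of meltwater, i.e. equal mass of ice lost.
Ice mass of Fenith: 4.684×10^14 kg; ice mass of Kelis: 3.371×10^15 kg.
Fraction required = 4.684×10^14 / 3.371×10^15 = 0.139 → 13.9 %.

≈ 13.9 %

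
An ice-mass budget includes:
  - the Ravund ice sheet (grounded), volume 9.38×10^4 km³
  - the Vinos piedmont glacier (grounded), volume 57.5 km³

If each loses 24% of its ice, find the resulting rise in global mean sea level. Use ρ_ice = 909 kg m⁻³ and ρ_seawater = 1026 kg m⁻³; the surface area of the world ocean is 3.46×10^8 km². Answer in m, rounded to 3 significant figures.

Ravund: 0.24 × 9.38×10^4 km³ × (909/1026) = 1.994×10^4 km³ of water.
Vinos: 0.24 × 57.5 km³ × (909/1026) = 12.23 km³ of water.
Total added water ≈ 1.996×10^13 m³ over 3.46×10^14 m² → Δh = 0.0577 m.

≈ 0.0577 m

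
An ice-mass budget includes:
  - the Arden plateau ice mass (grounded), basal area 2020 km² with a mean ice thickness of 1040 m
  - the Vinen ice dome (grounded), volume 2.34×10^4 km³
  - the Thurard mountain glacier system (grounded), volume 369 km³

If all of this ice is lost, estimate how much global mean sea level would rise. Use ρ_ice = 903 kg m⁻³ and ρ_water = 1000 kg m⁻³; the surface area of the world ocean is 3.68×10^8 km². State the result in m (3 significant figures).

Arden: ice volume = 2020 km² × 1040 m = 2101 km³; 2101 × (903/1000) = 1897 km³ of water.
Vinen: 2.34×10^4 km³ × (903/1000) = 2.113×10^4 km³ of water.
Thurard: 369 km³ × (903/1000) = 333.2 km³ of water.
Total added water ≈ 2.336×10^13 m³ over 3.68×10^14 m² → Δh = 0.0635 m.

≈ 0.0635 m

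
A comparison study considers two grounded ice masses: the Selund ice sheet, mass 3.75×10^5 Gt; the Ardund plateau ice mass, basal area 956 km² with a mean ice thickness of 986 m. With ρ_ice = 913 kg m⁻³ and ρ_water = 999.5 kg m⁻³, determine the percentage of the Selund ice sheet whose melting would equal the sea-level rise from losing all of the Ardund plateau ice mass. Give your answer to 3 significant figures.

Equal sea-level rise means equal mass of meltwater, i.e. equal mass of ice lost.
Ice mass of Ardund: 8.606×10^14 kg; ice mass of Selund: 3.750×10^17 kg.
Fraction required = 8.606×10^14 / 3.750×10^17 = 2.29×10^-3 → 0.229 %.

≈ 0.229 %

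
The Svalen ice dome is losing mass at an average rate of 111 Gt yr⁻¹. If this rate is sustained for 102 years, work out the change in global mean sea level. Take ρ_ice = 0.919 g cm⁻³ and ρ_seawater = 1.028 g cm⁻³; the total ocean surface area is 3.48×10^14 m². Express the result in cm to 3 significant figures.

Total mass lost = 111 Gt/yr × 102 yr = 1.132×10^4 Gt = 1.132×10^16 kg.
ρ_w = 1.028 g cm⁻³ = 1028 kg m⁻³, so water volume = 1.132×10^16 / 1028 = 1.101×10^13 m³.
Δh = 1.101×10^13 / 3.48×10^14 = 0.0316 m = 3.16 cm.

≈ 3.16 cm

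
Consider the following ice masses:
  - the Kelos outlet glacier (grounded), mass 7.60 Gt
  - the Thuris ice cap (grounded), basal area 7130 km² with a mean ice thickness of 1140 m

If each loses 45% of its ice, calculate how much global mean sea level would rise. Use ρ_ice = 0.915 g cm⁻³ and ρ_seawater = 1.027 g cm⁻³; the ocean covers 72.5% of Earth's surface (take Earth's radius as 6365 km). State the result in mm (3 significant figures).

≈ 8.84 mm

Kelos: 0.45 × 7.60 Gt = 3.420×10^12 kg; dividing by ρ_w = 1.027 g cm⁻³ = 1027 kg m⁻³ gives 3.330×10^9 m³ of water.
Thuris: ice volume = 7130 km² × 1140 m = 8128 km³; 0.45 × 8128 × (915/1027) = 3259 km³ of water.
Total added water ≈ 3.262×10^12 m³ over 3.69×10^14 m² → Δh = 8.84×10^-3 m = 8.84 mm.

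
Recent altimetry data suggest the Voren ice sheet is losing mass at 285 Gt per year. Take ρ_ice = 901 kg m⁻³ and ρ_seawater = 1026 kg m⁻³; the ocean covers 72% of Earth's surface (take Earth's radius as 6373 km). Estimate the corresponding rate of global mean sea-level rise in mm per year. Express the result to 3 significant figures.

ρ_w = 1026 kg m⁻³. Annual water volume added = 285 Gt / ρ_w = 2.850×10^14 kg / 1026 kg m⁻³ = 2.778×10^11 m³.
Δh per year = 2.778×10^11 / 3.67×10^14 = 7.56×10^-4 m = 0.756 mm.

≈ 0.756 mm/yr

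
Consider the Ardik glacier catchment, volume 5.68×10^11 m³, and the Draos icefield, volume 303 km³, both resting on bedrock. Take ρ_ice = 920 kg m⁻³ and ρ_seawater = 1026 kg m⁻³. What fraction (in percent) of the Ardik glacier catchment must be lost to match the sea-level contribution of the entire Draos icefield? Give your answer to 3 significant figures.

Equal sea-level rise means equal mass of meltwater, i.e. equal mass of ice lost.
Ice mass of Draos: 2.788×10^14 kg; ice mass of Ardik: 5.226×10^14 kg.
Fraction required = 2.788×10^14 / 5.226×10^14 = 0.533 → 53.3 %.

≈ 53.3 %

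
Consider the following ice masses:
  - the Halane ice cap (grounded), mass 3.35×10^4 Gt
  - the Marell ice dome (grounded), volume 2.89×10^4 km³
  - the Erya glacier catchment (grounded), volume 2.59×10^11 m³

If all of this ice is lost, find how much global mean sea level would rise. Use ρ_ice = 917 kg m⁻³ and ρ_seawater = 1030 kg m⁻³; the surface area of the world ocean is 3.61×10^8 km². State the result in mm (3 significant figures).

≈ 162 mm

Halane: 3.35×10^4 Gt = 3.350×10^16 kg; dividing by ρ_w = 1030 kg m⁻³ gives 3.252×10^13 m³ of water.
Marell: 2.89×10^4 km³ × (917/1030) = 2.573×10^4 km³ of water.
Erya: 2.59×10^11 m³ × (917/1030) = 2.306×10^11 m³ of water.
Total added water ≈ 5.848×10^13 m³ over 3.61×10^14 m² → Δh = 0.162 m = 162 mm.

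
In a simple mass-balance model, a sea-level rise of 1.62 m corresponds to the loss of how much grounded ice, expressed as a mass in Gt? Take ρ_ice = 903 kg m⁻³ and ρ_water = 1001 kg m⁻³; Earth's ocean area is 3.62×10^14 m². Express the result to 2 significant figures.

≈ 5.9×10^5 Gt

Required water volume = Δh × A = 1.62 m × 3.62×10^14 m² = 5.864×10^14 m³.
ρ_w = 1001 kg m⁻³, so the mass of water = 5.864×10^14 m³ × 1001 kg m⁻³ = 5.870×10^17 kg = 5.9×10^5 Gt (and the same mass of ice, by conservation).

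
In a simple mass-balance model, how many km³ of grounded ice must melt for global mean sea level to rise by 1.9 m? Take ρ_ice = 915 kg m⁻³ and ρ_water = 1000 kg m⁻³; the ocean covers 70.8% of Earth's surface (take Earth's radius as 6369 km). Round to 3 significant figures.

≈ 7.49×10^5 km³

Required water volume = Δh × A = 1.9 m × 3.61×10^14 m² = 6.857×10^14 m³ = 6.857×10^5 km³.
Ice volume = water volume × ρ_w/ρ_ice = 6.857×10^5 × 1000/915 = 7.49×10^5 km³.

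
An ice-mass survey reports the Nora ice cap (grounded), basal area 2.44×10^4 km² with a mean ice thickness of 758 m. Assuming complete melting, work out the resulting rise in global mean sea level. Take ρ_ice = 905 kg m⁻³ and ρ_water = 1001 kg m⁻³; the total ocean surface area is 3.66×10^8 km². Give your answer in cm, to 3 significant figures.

≈ 4.57 cm

Nora: ice volume = 2.44×10^4 km² × 758 m = 1.850×10^4 km³; 1.850×10^4 × (905/1001) = 1.672×10^4 km³ of water.
Spread over 3.66×10^14 m² of ocean, Δh = 1.672×10^13 / 3.66×10^14 = 0.0457 m = 4.57 cm.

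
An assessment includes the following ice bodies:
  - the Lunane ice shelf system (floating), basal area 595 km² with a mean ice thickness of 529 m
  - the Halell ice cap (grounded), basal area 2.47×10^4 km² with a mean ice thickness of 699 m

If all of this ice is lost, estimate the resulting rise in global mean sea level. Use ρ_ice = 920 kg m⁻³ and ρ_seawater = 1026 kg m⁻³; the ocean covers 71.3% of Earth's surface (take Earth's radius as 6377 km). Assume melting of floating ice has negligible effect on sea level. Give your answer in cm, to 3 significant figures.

The Lunane ice shelf system is floating and already displaces its own weight of water, so its melt adds essentially nothing to sea level.
Halell: ice volume = 2.47×10^4 km² × 699 m = 1.727×10^4 km³; 1.727×10^4 × (920/1026) = 1.548×10^4 km³ of water.
Total added water ≈ 1.548×10^13 m³ over 3.64×10^14 m² → Δh = 0.0425 m = 4.25 cm.

≈ 4.25 cm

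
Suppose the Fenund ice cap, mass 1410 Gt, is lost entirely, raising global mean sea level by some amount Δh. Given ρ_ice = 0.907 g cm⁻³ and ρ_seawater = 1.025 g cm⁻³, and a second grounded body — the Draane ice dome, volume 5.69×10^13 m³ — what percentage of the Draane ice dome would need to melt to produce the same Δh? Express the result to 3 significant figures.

≈ 2.73 %

Equal sea-level rise means equal mass of meltwater, i.e. equal mass of ice lost.
Ice mass of Fenund: 1.410×10^15 kg; ice mass of Draane: 5.161×10^16 kg.
Fraction required = 1.410×10^15 / 5.161×10^16 = 0.0273 → 2.73 %.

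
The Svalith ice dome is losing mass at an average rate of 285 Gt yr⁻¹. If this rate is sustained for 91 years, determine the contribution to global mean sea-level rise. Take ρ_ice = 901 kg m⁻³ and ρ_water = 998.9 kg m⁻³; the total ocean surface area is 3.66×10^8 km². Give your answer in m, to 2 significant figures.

≈ 0.071 m

Total mass lost = 285 Gt/yr × 91 yr = 2.594×10^4 Gt = 2.594×10^16 kg.
ρ_w = 998.9 kg m⁻³, so water volume = 2.594×10^16 / 998.9 = 2.596×10^13 m³.
Δh = 2.596×10^13 / 3.66×10^14 = 0.0709 m.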